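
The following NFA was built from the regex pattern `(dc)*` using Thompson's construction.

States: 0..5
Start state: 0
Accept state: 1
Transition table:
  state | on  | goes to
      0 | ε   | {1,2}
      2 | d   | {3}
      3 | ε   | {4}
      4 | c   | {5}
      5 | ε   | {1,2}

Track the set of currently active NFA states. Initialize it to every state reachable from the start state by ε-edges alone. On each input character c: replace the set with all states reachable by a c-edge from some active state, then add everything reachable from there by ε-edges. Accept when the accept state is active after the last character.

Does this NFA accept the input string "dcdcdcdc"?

start: ε-closure({0}) = {0,1,2}
'd' @ 1: {3,4}
'c' @ 2: {1,2,5}  (accept∈set)
'd' @ 3: {3,4}
'c' @ 4: {1,2,5}  (accept∈set)
'd' @ 5: {3,4}
'c' @ 6: {1,2,5}  (accept∈set)
'd' @ 7: {3,4}
'c' @ 8: {1,2,5}  (accept∈set)
end set {1,2,5} — state 1 in

Answer: ACCEPT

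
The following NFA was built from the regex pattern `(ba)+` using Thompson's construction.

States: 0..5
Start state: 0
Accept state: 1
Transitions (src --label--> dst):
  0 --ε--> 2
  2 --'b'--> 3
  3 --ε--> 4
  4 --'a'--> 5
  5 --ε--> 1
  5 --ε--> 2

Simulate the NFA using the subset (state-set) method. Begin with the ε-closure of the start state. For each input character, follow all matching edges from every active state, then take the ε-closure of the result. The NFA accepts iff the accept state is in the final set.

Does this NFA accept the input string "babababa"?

Answer: ACCEPT

Trace:
initial (ε-close {0}): {0,2}
'b' @ 1: {3,4}
'a' @ 2: {1,2,5}  ✓accept
'b' @ 3: {3,4}
'a' @ 4: {1,2,5}  ✓accept
'b' @ 5: {3,4}
'a' @ 6: {1,2,5}  ✓accept
'b' @ 7: {3,4}
'a' @ 8: {1,2,5}  ✓accept
end set {1,2,5} — state 1 in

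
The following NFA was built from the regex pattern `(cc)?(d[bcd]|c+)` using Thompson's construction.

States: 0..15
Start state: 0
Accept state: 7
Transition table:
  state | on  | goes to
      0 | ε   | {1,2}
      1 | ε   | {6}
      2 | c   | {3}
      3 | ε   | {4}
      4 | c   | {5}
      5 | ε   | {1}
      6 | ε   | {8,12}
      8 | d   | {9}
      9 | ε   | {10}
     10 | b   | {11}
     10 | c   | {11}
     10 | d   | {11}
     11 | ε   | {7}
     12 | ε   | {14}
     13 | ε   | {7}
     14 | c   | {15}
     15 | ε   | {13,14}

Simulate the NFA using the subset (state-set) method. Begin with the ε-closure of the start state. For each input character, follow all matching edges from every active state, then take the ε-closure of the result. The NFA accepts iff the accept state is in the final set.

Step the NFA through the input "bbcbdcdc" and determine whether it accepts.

S₀ = ε-closure({0}) = {0,1,2,6,8,12,14}
'b' @ 1: {}  — state set empty
rest 'bcbdcdc' ignored (set empty)
after full input: {}  (accept=7 not in)

Answer: REJECT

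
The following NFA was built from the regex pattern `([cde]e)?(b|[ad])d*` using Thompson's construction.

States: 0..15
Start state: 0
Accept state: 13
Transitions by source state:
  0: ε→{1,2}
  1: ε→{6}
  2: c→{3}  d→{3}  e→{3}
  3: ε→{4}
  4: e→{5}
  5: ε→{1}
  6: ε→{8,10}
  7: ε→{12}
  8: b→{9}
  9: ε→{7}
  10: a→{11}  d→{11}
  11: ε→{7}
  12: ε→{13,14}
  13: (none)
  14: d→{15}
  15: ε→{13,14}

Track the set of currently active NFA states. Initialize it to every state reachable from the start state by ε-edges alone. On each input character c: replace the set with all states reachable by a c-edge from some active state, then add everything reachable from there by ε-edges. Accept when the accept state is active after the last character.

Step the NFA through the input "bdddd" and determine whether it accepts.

Answer: ACCEPT

Derivation:
initial (ε-close {0}): {0,1,2,6,8,10}
'b' @ 1: {7,9,12,13,14}  ✓accept
'd' @ 2: {13,14,15}  ✓accept
'd' @ 3: {13,14,15}  ✓accept
'd' @ 4: {13,14,15}  ✓accept
'd' @ 5: {13,14,15}  ✓accept
final: {13,14,15}; accept 13 in set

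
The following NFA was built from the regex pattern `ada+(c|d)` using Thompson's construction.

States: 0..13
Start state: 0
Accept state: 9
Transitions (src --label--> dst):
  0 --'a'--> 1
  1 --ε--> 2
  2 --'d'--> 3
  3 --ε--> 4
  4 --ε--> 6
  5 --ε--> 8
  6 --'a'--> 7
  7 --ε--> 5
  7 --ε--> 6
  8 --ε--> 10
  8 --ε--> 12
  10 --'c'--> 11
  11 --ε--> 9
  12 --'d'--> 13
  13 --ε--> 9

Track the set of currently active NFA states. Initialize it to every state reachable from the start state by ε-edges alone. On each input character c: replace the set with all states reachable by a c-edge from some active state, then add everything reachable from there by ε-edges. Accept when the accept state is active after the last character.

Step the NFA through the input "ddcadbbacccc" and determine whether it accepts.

S₀ = ε-closure({0}) = {0}
'd' @ 1: {}  — state set empty
rest 'dcadbbacccc' ignored (set empty)
after full input: {}  (accept=9 not in)

Answer: REJECT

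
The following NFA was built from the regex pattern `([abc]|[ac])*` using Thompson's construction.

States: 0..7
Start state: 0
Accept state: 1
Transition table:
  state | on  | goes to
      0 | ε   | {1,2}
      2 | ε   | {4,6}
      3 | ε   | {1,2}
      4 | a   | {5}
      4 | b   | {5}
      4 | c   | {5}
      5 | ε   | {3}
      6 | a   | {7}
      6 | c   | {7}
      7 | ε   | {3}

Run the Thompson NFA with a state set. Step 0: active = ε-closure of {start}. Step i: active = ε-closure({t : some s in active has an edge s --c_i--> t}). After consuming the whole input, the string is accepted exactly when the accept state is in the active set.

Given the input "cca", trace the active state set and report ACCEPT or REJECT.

start: ε-closure({0}) = {0,1,2,4,6}
'c' @ 1: {1,2,3,4,5,6,7}  (accept∈set)
'c' @ 2: {1,2,3,4,5,6,7}  (accept∈set)
'a' @ 3: {1,2,3,4,5,6,7}  (accept∈set)
end set {1,2,3,4,5,6,7} — state 1 in

Answer: ACCEPT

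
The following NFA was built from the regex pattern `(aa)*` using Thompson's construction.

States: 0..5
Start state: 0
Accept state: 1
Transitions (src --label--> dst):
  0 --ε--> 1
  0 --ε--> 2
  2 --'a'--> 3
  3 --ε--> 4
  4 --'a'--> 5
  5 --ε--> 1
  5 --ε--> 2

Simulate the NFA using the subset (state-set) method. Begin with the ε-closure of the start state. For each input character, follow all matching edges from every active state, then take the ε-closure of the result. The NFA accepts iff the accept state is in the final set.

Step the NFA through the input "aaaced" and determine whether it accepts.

Answer: REJECT

Trace:
S₀ = ε-closure({0}) = {0,1,2}
'a' @ 1: {3,4}
'a' @ 2: {1,2,5}  (accept∈set)
'a' @ 3: {3,4}
'c' @ 4: {}  — dead — no transitions
rest 'ed' ignored (set empty)
end set {} — state 1 not in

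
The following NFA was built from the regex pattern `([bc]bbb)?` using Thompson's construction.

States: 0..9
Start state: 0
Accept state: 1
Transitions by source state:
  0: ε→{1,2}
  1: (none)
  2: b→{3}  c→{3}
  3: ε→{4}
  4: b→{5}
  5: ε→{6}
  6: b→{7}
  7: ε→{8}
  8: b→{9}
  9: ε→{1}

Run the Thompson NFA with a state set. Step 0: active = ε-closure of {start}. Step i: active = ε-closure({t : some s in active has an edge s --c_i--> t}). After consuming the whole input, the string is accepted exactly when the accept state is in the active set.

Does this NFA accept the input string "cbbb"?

Answer: ACCEPT

Steps:
start: ε-closure({0}) = {0,1,2}
'c' @ 1: {3,4}
'b' @ 2: {5,6}
'b' @ 3: {7,8}
'b' @ 4: {1,9}  [accepting]
final: {1,9}; accept 1 in set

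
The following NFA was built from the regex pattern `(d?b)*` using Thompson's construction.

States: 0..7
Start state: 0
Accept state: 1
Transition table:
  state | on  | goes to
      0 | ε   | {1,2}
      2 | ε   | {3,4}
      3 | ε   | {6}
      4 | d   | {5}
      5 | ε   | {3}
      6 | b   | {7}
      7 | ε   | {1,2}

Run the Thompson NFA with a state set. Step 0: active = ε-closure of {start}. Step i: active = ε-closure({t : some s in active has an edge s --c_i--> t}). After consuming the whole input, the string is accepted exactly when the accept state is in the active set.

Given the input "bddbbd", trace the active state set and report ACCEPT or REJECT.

Answer: REJECT

Trace:
S₀ = ε-closure({0}) = {0,1,2,3,4,6}
'b' @ 1: {1,2,3,4,6,7}  (accept∈set)
'd' @ 2: {3,5,6}
'd' @ 3: {}  — no active states
rest 'bbd' ignored (set empty)
after full input: {}  (accept=1 not in)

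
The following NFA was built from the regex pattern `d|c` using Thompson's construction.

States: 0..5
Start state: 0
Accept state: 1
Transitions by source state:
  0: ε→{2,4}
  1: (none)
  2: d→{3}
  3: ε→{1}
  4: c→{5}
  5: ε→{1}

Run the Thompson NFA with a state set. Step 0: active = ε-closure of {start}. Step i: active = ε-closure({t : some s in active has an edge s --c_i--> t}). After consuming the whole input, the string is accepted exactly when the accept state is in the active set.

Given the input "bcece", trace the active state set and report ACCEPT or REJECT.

Answer: REJECT

Derivation:
S₀ = ε-closure({0}) = {0,2,4}
'b' @ 1: {}  — dead — no transitions
rest 'cece' ignored (set empty)
end set {} — state 1 not in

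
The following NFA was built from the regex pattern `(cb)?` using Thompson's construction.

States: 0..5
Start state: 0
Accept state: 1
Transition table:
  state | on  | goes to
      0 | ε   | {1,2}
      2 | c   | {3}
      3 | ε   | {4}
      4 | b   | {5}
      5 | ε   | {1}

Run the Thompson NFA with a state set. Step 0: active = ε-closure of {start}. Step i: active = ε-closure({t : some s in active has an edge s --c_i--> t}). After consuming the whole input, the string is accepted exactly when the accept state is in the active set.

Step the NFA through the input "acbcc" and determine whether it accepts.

start: ε-closure({0}) = {0,1,2}
'a' @ 1: {}  — dead — no transitions
rest 'cbcc' ignored (set empty)
end set {} — state 1 not in

Answer: REJECT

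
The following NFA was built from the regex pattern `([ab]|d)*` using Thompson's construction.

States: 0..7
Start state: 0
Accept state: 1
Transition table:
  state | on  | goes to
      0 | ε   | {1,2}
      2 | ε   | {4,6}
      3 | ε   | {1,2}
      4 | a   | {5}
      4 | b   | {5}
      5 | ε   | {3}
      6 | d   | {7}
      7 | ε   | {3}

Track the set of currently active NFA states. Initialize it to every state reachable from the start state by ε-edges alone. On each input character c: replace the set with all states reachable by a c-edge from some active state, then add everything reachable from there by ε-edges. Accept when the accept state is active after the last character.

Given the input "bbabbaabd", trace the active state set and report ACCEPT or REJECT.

Answer: ACCEPT

Trace:
initial (ε-close {0}): {0,1,2,4,6}
'b' @ 1: {1,2,3,4,5,6}  ✓accept
'b' @ 2: {1,2,3,4,5,6}  ✓accept
'a' @ 3: {1,2,3,4,5,6}  ✓accept
'b' @ 4: {1,2,3,4,5,6}  ✓accept
'b' @ 5: {1,2,3,4,5,6}  ✓accept
'a' @ 6: {1,2,3,4,5,6}  ✓accept
'a' @ 7: {1,2,3,4,5,6}  ✓accept
'b' @ 8: {1,2,3,4,5,6}  ✓accept
'd' @ 9: {1,2,3,4,6,7}  ✓accept
final: {1,2,3,4,6,7}; accept 1 in set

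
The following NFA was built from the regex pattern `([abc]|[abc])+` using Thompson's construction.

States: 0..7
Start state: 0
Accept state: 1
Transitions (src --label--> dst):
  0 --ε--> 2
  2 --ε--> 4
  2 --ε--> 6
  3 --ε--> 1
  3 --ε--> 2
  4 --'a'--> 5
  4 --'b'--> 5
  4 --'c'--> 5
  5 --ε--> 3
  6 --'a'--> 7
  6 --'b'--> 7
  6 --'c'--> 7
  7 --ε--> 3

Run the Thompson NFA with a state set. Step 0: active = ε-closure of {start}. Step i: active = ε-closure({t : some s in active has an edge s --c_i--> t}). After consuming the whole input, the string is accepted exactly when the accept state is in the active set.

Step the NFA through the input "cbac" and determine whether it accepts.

S₀ = ε-closure({0}) = {0,2,4,6}
'c' @ 1: {1,2,3,4,5,6,7}  ✓accept
'b' @ 2: {1,2,3,4,5,6,7}  ✓accept
'a' @ 3: {1,2,3,4,5,6,7}  ✓accept
'c' @ 4: {1,2,3,4,5,6,7}  ✓accept
after full input: {1,2,3,4,5,6,7}  (accept=1 in)

Answer: ACCEPT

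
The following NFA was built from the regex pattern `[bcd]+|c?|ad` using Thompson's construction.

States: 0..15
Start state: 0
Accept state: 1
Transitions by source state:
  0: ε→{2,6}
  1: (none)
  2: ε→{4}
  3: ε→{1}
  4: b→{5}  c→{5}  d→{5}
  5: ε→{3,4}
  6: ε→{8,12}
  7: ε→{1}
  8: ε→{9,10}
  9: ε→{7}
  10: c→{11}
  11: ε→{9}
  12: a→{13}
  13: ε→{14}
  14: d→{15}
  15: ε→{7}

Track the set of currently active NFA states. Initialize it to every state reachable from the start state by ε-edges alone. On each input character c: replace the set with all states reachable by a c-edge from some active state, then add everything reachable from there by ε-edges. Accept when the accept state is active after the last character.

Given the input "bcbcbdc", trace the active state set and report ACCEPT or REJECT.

Answer: ACCEPT

Trace:
S₀ = ε-closure({0}) = {0,1,2,4,6,7,8,9,10,12}
'b' @ 1: {1,3,4,5}  [accepting]
'c' @ 2: {1,3,4,5}  [accepting]
'b' @ 3: {1,3,4,5}  [accepting]
'c' @ 4: {1,3,4,5}  [accepting]
'b' @ 5: {1,3,4,5}  [accepting]
'd' @ 6: {1,3,4,5}  [accepting]
'c' @ 7: {1,3,4,5}  [accepting]
end set {1,3,4,5} — state 1 in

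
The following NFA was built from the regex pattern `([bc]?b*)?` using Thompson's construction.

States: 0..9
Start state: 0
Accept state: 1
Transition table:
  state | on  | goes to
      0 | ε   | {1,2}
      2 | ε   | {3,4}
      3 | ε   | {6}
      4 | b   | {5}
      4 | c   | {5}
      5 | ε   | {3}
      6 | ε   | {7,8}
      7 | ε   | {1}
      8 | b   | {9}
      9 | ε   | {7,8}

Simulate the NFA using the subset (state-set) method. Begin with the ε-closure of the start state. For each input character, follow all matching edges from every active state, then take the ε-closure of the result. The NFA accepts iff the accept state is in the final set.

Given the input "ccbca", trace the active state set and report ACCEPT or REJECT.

start: ε-closure({0}) = {0,1,2,3,4,6,7,8}
'c' @ 1: {1,3,5,6,7,8}  ✓accept
'c' @ 2: {}  — state set empty
rest 'bca' ignored (set empty)
final: {}; accept 1 not in set

Answer: REJECT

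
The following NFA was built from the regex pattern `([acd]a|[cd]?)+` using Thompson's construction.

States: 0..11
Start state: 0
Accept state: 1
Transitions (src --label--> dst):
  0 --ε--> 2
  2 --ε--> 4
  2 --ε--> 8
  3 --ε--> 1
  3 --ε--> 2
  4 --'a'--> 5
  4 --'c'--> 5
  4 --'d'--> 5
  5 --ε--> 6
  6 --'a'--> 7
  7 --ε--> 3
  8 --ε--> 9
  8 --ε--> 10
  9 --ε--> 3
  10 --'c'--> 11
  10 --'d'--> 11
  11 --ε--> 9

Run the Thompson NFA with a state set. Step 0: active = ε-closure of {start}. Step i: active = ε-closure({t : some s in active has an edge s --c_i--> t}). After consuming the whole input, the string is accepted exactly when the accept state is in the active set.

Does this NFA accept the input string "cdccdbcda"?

Answer: REJECT

Steps:
initial (ε-close {0}): {0,1,2,3,4,8,9,10}
'c' @ 1: {1,2,3,4,5,6,8,9,10,11}  ✓accept
'd' @ 2: {1,2,3,4,5,6,8,9,10,11}  ✓accept
'c' @ 3: {1,2,3,4,5,6,8,9,10,11}  ✓accept
'c' @ 4: {1,2,3,4,5,6,8,9,10,11}  ✓accept
'd' @ 5: {1,2,3,4,5,6,8,9,10,11}  ✓accept
'b' @ 6: {}  — state set empty
rest 'cda' ignored (set empty)
end set {} — state 1 not in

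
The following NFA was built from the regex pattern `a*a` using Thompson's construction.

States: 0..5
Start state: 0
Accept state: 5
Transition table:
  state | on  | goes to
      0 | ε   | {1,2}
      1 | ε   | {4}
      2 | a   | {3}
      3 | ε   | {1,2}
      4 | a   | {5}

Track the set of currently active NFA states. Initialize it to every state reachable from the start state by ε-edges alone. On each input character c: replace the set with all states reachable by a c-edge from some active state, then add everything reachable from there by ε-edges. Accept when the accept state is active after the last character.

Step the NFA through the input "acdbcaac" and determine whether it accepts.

Answer: REJECT

Steps:
start: ε-closure({0}) = {0,1,2,4}
'a' @ 1: {1,2,3,4,5}  [accepting]
'c' @ 2: {}  — no active states
rest 'dbcaac' ignored (set empty)
after full input: {}  (accept=5 not in)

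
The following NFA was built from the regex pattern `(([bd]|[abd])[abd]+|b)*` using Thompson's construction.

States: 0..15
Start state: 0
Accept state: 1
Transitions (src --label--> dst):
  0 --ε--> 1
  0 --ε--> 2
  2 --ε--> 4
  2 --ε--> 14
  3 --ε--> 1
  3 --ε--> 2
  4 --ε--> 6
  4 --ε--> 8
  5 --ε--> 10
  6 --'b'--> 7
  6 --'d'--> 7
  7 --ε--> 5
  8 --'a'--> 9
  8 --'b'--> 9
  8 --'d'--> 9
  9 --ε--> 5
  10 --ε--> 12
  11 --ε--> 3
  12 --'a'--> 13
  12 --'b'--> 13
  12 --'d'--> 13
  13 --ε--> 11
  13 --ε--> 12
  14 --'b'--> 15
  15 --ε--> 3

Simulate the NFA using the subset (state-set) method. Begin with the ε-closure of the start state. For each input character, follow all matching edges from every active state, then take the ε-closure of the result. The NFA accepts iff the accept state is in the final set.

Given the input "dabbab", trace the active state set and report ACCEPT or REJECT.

S₀ = ε-closure({0}) = {0,1,2,4,6,8,14}
'd' @ 1: {5,7,9,10,12}
'a' @ 2: {1,2,3,4,6,8,11,12,13,14}  [accepting]
'b' @ 3: {1,2,3,4,5,6,7,8,9,10,11,12,13,14,15}  [accepting]
'b' @ 4: {1,2,3,4,5,6,7,8,9,10,11,12,13,14,15}  [accepting]
'a' @ 5: {1,2,3,4,5,6,8,9,10,11,12,13,14}  [accepting]
'b' @ 6: {1,2,3,4,5,6,7,8,9,10,11,12,13,14,15}  [accepting]
final: {1,2,3,4,5,6,7,8,9,10,11,12,13,14,15}; accept 1 in set

Answer: ACCEPT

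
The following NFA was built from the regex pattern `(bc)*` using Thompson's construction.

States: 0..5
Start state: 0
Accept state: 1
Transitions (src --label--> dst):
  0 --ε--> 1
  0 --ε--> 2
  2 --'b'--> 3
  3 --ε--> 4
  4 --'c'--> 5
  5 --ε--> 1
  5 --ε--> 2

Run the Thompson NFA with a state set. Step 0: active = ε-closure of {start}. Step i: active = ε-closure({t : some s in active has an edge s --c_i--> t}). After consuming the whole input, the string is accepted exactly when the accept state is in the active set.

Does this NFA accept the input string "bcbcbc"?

Answer: ACCEPT

Derivation:
start: ε-closure({0}) = {0,1,2}
'b' @ 1: {3,4}
'c' @ 2: {1,2,5}  (accept∈set)
'b' @ 3: {3,4}
'c' @ 4: {1,2,5}  (accept∈set)
'b' @ 5: {3,4}
'c' @ 6: {1,2,5}  (accept∈set)
final: {1,2,5}; accept 1 in set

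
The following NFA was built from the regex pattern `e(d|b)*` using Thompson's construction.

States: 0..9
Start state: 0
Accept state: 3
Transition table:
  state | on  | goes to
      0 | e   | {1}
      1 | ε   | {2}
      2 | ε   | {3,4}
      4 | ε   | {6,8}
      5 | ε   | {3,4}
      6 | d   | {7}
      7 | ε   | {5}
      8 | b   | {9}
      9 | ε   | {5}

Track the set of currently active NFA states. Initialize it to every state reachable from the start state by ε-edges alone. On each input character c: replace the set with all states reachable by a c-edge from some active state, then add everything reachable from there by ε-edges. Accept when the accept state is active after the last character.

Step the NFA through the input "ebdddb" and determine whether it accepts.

Answer: ACCEPT

Steps:
S₀ = ε-closure({0}) = {0}
'e' @ 1: {1,2,3,4,6,8}  [accepting]
'b' @ 2: {3,4,5,6,8,9}  [accepting]
'd' @ 3: {3,4,5,6,7,8}  [accepting]
'd' @ 4: {3,4,5,6,7,8}  [accepting]
'd' @ 5: {3,4,5,6,7,8}  [accepting]
'b' @ 6: {3,4,5,6,8,9}  [accepting]
final: {3,4,5,6,8,9}; accept 3 in set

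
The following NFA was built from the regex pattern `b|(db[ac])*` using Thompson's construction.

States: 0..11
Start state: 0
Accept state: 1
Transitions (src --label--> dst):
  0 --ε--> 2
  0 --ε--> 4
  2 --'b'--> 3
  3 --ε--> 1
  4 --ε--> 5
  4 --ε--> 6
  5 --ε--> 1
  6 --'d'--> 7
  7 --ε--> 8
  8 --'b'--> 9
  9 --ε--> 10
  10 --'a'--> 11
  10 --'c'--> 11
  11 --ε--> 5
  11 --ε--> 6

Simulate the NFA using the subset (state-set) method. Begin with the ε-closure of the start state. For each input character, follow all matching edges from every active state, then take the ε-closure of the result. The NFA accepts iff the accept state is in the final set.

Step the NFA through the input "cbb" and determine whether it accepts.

start: ε-closure({0}) = {0,1,2,4,5,6}
'c' @ 1: {}  — dead — no transitions
rest 'bb' ignored (set empty)
after full input: {}  (accept=1 not in)

Answer: REJECT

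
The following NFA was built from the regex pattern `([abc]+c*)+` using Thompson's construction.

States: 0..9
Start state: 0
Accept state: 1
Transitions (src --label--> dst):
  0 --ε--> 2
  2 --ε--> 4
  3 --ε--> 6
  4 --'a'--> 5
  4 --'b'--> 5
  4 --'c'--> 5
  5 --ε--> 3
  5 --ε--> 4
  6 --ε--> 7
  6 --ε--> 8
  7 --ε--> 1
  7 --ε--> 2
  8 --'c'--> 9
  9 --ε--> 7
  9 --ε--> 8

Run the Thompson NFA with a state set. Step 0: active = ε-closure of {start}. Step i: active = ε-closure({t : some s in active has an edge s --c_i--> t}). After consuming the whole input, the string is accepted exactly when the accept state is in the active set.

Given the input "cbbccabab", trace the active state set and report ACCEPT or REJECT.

Answer: ACCEPT

Derivation:
S₀ = ε-closure({0}) = {0,2,4}
'c' @ 1: {1,2,3,4,5,6,7,8}  ✓accept
'b' @ 2: {1,2,3,4,5,6,7,8}  ✓accept
'b' @ 3: {1,2,3,4,5,6,7,8}  ✓accept
'c' @ 4: {1,2,3,4,5,6,7,8,9}  ✓accept
'c' @ 5: {1,2,3,4,5,6,7,8,9}  ✓accept
'a' @ 6: {1,2,3,4,5,6,7,8}  ✓accept
'b' @ 7: {1,2,3,4,5,6,7,8}  ✓accept
'a' @ 8: {1,2,3,4,5,6,7,8}  ✓accept
'b' @ 9: {1,2,3,4,5,6,7,8}  ✓accept
end set {1,2,3,4,5,6,7,8} — state 1 in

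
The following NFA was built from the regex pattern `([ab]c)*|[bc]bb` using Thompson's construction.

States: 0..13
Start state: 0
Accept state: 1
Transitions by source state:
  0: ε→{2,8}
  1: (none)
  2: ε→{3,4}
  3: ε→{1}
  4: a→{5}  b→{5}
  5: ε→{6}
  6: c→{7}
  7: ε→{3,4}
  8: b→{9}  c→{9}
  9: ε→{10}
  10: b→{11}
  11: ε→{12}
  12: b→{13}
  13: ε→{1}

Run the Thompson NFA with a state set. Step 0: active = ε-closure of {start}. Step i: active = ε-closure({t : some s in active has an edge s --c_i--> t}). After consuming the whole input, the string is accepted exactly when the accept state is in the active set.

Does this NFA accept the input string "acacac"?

Answer: ACCEPT

Steps:
start: ε-closure({0}) = {0,1,2,3,4,8}
'a' @ 1: {5,6}
'c' @ 2: {1,3,4,7}  [accepting]
'a' @ 3: {5,6}
'c' @ 4: {1,3,4,7}  [accepting]
'a' @ 5: {5,6}
'c' @ 6: {1,3,4,7}  [accepting]
after full input: {1,3,4,7}  (accept=1 in)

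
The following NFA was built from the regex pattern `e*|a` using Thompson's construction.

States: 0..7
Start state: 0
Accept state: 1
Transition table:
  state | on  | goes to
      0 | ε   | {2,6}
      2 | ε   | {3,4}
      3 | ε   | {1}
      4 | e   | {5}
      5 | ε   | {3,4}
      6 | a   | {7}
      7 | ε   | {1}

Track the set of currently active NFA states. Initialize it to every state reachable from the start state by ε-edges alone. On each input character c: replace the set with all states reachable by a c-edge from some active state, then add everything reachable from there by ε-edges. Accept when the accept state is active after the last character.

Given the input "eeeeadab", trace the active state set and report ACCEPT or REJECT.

Answer: REJECT

Steps:
initial (ε-close {0}): {0,1,2,3,4,6}
'e' @ 1: {1,3,4,5}  ✓accept
'e' @ 2: {1,3,4,5}  ✓accept
'e' @ 3: {1,3,4,5}  ✓accept
'e' @ 4: {1,3,4,5}  ✓accept
'a' @ 5: {}  — no active states
rest 'dab' ignored (set empty)
after full input: {}  (accept=1 not in)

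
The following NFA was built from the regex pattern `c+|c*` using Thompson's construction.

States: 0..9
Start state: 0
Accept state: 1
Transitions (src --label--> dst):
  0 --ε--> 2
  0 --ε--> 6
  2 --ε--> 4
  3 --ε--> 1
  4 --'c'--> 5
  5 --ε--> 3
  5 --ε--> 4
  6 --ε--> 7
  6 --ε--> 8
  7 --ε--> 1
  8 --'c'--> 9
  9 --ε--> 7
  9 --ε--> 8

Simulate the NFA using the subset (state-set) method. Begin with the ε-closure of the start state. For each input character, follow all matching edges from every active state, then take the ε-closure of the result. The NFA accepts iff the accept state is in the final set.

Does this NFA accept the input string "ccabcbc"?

Answer: REJECT

Trace:
start: ε-closure({0}) = {0,1,2,4,6,7,8}
'c' @ 1: {1,3,4,5,7,8,9}  ✓accept
'c' @ 2: {1,3,4,5,7,8,9}  ✓accept
'a' @ 3: {}  — dead — no transitions
rest 'bcbc' ignored (set empty)
final: {}; accept 1 not in set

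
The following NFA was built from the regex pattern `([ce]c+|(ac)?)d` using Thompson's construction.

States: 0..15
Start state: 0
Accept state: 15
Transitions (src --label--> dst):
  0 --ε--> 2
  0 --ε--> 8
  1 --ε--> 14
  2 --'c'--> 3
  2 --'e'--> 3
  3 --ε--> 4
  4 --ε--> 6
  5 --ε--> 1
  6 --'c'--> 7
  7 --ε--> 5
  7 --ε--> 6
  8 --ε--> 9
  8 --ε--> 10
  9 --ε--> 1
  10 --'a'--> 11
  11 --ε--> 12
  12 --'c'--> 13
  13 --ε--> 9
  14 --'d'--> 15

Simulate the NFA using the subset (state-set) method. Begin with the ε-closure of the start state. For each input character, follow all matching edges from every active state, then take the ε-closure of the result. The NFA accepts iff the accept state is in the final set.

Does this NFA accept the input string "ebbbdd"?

Answer: REJECT

Trace:
start: ε-closure({0}) = {0,1,2,8,9,10,14}
'e' @ 1: {3,4,6}
'b' @ 2: {}  — dead — no transitions
rest 'bbdd' ignored (set empty)
final: {}; accept 15 not in set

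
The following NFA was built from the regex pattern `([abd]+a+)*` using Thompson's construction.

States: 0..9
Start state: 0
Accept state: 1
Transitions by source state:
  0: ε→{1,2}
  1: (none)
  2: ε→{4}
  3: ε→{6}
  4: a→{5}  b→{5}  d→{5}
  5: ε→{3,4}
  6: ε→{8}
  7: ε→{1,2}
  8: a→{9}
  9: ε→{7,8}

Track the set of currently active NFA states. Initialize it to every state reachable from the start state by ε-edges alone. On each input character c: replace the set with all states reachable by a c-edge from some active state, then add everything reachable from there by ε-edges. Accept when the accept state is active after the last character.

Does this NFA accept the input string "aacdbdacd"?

start: ε-closure({0}) = {0,1,2,4}
'a' @ 1: {3,4,5,6,8}
'a' @ 2: {1,2,3,4,5,6,7,8,9}  ✓accept
'c' @ 3: {}  — no active states
rest 'dbdacd' ignored (set empty)
final: {}; accept 1 not in set

Answer: REJECT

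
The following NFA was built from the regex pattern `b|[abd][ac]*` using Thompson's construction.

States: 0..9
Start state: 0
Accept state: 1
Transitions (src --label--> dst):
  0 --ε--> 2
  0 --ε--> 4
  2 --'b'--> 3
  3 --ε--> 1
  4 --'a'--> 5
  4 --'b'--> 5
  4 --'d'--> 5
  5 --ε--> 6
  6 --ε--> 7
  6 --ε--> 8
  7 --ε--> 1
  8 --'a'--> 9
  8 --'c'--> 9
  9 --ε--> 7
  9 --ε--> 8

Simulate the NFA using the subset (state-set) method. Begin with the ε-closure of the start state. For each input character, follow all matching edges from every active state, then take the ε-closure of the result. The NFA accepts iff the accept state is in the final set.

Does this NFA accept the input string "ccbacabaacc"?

start: ε-closure({0}) = {0,2,4}
'c' @ 1: {}  — dead — no transitions
rest 'cbacabaacc' ignored (set empty)
end set {} — state 1 not in

Answer: REJECT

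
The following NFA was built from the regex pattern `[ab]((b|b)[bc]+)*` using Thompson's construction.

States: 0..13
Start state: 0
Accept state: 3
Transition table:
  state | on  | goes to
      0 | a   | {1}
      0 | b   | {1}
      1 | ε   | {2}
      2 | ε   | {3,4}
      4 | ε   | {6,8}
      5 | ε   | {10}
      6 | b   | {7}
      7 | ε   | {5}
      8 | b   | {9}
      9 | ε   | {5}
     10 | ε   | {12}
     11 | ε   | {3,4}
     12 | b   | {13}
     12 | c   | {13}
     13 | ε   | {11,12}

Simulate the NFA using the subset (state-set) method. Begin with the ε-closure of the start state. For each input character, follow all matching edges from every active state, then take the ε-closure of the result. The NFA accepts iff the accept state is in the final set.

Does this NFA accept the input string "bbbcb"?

Answer: ACCEPT

Steps:
initial (ε-close {0}): {0}
'b' @ 1: {1,2,3,4,6,8}  ✓accept
'b' @ 2: {5,7,9,10,12}
'b' @ 3: {3,4,6,8,11,12,13}  ✓accept
'c' @ 4: {3,4,6,8,11,12,13}  ✓accept
'b' @ 5: {3,4,5,6,7,8,9,10,11,12,13}  ✓accept
after full input: {3,4,5,6,7,8,9,10,11,12,13}  (accept=3 in)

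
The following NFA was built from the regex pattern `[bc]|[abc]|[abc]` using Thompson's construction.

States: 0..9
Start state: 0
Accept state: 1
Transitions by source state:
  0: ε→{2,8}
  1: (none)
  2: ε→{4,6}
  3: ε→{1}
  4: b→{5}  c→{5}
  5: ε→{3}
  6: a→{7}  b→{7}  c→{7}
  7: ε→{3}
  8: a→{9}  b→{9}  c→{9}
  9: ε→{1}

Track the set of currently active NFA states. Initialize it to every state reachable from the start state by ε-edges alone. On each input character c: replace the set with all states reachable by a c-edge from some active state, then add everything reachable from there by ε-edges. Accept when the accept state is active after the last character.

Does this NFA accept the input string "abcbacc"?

S₀ = ε-closure({0}) = {0,2,4,6,8}
'a' @ 1: {1,3,7,9}  (accept∈set)
'b' @ 2: {}  — no active states
rest 'cbacc' ignored (set empty)
final: {}; accept 1 not in set

Answer: REJECT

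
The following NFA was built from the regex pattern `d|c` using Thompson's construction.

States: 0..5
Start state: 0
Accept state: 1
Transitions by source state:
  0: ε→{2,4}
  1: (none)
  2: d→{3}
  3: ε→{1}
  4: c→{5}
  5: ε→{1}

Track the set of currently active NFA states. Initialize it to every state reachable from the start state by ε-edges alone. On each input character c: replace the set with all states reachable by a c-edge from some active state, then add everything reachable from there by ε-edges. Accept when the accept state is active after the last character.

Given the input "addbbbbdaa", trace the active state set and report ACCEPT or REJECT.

initial (ε-close {0}): {0,2,4}
'a' @ 1: {}  — dead — no transitions
rest 'ddbbbbdaa' ignored (set empty)
after full input: {}  (accept=1 not in)

Answer: REJECT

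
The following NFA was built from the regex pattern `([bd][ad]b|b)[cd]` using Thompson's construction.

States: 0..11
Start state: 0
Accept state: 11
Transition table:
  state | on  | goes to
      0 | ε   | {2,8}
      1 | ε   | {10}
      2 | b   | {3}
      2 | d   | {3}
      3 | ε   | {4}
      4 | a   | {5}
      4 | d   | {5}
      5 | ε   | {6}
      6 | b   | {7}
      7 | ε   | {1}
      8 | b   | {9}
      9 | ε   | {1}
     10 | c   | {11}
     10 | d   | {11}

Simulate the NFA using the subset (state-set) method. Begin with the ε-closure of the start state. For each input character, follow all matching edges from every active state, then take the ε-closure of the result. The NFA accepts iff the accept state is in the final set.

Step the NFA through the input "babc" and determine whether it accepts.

S₀ = ε-closure({0}) = {0,2,8}
'b' @ 1: {1,3,4,9,10}
'a' @ 2: {5,6}
'b' @ 3: {1,7,10}
'c' @ 4: {11}  (accept∈set)
after full input: {11}  (accept=11 in)

Answer: ACCEPT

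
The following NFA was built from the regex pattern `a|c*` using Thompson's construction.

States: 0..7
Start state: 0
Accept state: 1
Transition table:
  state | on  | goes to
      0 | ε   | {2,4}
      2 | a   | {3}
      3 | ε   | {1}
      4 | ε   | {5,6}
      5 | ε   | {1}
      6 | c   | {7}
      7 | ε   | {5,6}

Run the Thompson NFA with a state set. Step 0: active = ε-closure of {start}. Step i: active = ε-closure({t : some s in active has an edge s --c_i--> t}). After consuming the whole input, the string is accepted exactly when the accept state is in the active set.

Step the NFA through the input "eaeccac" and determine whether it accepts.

Answer: REJECT

Derivation:
S₀ = ε-closure({0}) = {0,1,2,4,5,6}
'e' @ 1: {}  — no active states
rest 'aeccac' ignored (set empty)
after full input: {}  (accept=1 not in)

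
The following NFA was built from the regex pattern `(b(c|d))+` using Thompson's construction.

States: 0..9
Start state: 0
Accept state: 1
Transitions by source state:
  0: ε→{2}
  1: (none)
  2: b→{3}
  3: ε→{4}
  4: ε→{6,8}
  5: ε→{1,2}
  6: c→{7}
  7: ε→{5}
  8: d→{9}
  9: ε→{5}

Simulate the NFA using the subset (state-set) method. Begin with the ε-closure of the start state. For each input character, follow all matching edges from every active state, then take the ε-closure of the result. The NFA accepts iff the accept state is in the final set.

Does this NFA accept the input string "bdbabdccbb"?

Answer: REJECT

Trace:
initial (ε-close {0}): {0,2}
'b' @ 1: {3,4,6,8}
'd' @ 2: {1,2,5,9}  ✓accept
'b' @ 3: {3,4,6,8}
'a' @ 4: {}  — dead — no transitions
rest 'bdccbb' ignored (set empty)
after full input: {}  (accept=1 not in)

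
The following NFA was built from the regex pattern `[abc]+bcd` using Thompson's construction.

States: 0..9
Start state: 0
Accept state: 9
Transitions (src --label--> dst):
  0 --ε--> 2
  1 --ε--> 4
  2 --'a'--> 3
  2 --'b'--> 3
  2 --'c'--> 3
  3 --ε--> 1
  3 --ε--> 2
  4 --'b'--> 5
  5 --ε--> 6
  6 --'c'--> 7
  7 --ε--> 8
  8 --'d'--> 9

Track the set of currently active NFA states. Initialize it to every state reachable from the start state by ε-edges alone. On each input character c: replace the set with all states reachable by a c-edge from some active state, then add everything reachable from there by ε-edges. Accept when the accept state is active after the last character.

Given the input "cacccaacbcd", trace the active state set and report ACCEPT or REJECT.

start: ε-closure({0}) = {0,2}
'c' @ 1: {1,2,3,4}
'a' @ 2: {1,2,3,4}
'c' @ 3: {1,2,3,4}
'c' @ 4: {1,2,3,4}
'c' @ 5: {1,2,3,4}
'a' @ 6: {1,2,3,4}
'a' @ 7: {1,2,3,4}
'c' @ 8: {1,2,3,4}
'b' @ 9: {1,2,3,4,5,6}
'c' @ 10: {1,2,3,4,7,8}
'd' @ 11: {9}  ✓accept
after full input: {9}  (accept=9 in)

Answer: ACCEPT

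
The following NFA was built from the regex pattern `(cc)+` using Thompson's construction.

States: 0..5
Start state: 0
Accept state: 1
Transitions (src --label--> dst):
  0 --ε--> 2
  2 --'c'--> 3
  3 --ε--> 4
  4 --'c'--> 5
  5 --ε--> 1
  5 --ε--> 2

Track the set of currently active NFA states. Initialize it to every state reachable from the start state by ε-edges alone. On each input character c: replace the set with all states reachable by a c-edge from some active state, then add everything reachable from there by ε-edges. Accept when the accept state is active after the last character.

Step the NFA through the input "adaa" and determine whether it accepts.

Answer: REJECT

Trace:
initial (ε-close {0}): {0,2}
'a' @ 1: {}  — no active states
rest 'daa' ignored (set empty)
final: {}; accept 1 not in set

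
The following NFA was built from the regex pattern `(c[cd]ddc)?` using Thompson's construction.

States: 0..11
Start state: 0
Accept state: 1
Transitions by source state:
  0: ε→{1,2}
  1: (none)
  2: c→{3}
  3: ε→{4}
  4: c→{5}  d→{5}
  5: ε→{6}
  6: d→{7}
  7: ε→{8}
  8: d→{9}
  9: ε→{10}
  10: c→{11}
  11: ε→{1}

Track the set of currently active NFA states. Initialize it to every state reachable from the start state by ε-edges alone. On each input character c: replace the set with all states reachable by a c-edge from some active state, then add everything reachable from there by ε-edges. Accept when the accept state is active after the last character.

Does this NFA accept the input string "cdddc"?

Answer: ACCEPT

Derivation:
initial (ε-close {0}): {0,1,2}
'c' @ 1: {3,4}
'd' @ 2: {5,6}
'd' @ 3: {7,8}
'd' @ 4: {9,10}
'c' @ 5: {1,11}  [accepting]
after full input: {1,11}  (accept=1 in)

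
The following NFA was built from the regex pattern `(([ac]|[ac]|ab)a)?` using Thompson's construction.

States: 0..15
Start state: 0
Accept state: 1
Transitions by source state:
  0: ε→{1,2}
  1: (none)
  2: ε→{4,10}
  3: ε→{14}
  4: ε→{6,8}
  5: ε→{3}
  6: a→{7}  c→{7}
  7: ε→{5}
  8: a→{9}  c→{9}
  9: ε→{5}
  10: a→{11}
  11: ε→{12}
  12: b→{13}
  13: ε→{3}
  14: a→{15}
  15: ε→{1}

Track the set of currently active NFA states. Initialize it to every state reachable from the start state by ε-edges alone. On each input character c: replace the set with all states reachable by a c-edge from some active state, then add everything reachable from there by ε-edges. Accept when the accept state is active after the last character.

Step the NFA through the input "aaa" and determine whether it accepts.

S₀ = ε-closure({0}) = {0,1,2,4,6,8,10}
'a' @ 1: {3,5,7,9,11,12,14}
'a' @ 2: {1,15}  [accepting]
'a' @ 3: {}  — dead — no transitions
final: {}; accept 1 not in set

Answer: REJECT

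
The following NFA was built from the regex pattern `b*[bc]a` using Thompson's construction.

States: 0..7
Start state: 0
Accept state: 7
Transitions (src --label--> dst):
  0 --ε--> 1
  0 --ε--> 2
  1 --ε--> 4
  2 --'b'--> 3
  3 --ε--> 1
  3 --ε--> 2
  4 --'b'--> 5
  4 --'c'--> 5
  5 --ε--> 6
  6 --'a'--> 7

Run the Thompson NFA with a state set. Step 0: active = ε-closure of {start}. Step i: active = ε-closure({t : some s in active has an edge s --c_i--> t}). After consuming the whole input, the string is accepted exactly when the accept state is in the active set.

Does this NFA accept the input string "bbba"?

start: ε-closure({0}) = {0,1,2,4}
'b' @ 1: {1,2,3,4,5,6}
'b' @ 2: {1,2,3,4,5,6}
'b' @ 3: {1,2,3,4,5,6}
'a' @ 4: {7}  (accept∈set)
end set {7} — state 7 in

Answer: ACCEPT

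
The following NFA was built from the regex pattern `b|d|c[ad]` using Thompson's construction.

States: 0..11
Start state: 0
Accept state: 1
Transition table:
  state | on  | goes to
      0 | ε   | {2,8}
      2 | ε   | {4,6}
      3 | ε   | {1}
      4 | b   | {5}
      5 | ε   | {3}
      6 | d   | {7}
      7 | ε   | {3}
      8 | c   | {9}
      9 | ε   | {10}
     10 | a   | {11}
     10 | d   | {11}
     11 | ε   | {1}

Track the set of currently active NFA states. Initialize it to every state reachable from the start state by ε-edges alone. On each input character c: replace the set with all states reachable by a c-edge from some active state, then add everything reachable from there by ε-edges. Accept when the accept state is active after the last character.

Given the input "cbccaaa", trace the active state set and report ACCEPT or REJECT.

initial (ε-close {0}): {0,2,4,6,8}
'c' @ 1: {9,10}
'b' @ 2: {}  — dead — no transitions
rest 'ccaaa' ignored (set empty)
end set {} — state 1 not in

Answer: REJECT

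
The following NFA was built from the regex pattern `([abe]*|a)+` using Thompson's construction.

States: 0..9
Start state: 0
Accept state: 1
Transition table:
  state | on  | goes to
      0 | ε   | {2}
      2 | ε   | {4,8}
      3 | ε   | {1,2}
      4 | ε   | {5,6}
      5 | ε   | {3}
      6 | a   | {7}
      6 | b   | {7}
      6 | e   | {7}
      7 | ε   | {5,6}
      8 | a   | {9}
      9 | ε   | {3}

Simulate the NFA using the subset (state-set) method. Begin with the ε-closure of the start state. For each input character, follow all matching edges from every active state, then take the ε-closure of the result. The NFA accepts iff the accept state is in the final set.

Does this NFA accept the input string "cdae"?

S₀ = ε-closure({0}) = {0,1,2,3,4,5,6,8}
'c' @ 1: {}  — no active states
rest 'dae' ignored (set empty)
final: {}; accept 1 not in set

Answer: REJECT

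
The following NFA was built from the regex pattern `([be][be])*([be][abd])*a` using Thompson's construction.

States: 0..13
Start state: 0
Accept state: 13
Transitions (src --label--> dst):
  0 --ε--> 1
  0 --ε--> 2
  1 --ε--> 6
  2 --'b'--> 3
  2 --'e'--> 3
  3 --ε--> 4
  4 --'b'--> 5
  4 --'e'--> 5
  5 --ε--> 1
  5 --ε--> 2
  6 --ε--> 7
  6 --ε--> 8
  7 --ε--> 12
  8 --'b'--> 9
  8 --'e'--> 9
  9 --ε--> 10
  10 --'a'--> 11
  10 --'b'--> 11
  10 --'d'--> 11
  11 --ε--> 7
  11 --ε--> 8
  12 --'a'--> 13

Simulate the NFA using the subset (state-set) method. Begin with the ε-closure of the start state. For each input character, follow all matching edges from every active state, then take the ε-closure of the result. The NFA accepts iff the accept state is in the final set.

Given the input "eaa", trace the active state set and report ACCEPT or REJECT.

Answer: ACCEPT

Derivation:
start: ε-closure({0}) = {0,1,2,6,7,8,12}
'e' @ 1: {3,4,9,10}
'a' @ 2: {7,8,11,12}
'a' @ 3: {13}  ✓accept
end set {13} — state 13 in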